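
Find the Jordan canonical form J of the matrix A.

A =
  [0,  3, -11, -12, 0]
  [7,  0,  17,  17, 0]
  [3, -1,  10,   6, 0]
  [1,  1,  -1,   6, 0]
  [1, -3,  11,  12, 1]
J_1(1) ⊕ J_1(1) ⊕ J_3(5)

The characteristic polynomial is
  det(x·I − A) = x^5 - 17*x^4 + 106*x^3 - 290*x^2 + 325*x - 125 = (x - 5)^3*(x - 1)^2

Eigenvalues and multiplicities (the geometric multiplicity of λ is n − rank(A − λI), which equals the number of Jordan blocks for λ):
  λ = 1: algebraic multiplicity = 2, geometric multiplicity = 2
  λ = 5: algebraic multiplicity = 3, geometric multiplicity = 1

Determining the block sizes for each eigenvalue:
  λ = 1: gm = am = 2, so every block has size 1 → block sizes [1, 1]
  λ = 5: one block (gm = 1), so the single block has size am = 3 → block sizes [3]

Assembling the blocks gives a Jordan form
J =
  [1, 0, 0, 0, 0]
  [0, 1, 0, 0, 0]
  [0, 0, 5, 1, 0]
  [0, 0, 0, 5, 1]
  [0, 0, 0, 0, 5]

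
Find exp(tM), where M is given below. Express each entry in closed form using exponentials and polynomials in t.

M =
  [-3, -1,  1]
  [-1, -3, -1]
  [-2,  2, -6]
e^{tM} =
  [t*exp(-4*t) + exp(-4*t), -t*exp(-4*t), t*exp(-4*t)]
  [-t*exp(-4*t), t*exp(-4*t) + exp(-4*t), -t*exp(-4*t)]
  [-2*t*exp(-4*t), 2*t*exp(-4*t), -2*t*exp(-4*t) + exp(-4*t)]

Strategy: write M = P · J · P⁻¹ where J is a Jordan canonical form, so e^{tM} = P · e^{tJ} · P⁻¹, and e^{tJ} can be computed block-by-block.

M has Jordan form
J =
  [-4,  1,  0]
  [ 0, -4,  0]
  [ 0,  0, -4]
(up to reordering of blocks).

Per-block formulas:
  For a 1×1 block at λ = -4: exp(t · [-4]) = [e^(-4t)].
  For a 2×2 Jordan block J_2(-4): exp(t · J_2(-4)) = e^(-4t)·(I + t·N), where N is the 2×2 nilpotent shift.

After assembling e^{tJ} and conjugating by P, we get:

e^{tM} =
  [t*exp(-4*t) + exp(-4*t), -t*exp(-4*t), t*exp(-4*t)]
  [-t*exp(-4*t), t*exp(-4*t) + exp(-4*t), -t*exp(-4*t)]
  [-2*t*exp(-4*t), 2*t*exp(-4*t), -2*t*exp(-4*t) + exp(-4*t)]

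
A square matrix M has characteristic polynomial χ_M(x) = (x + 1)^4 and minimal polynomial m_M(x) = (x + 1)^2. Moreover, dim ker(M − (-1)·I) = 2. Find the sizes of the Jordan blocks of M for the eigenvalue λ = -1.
Block sizes for λ = -1: [2, 2]

Step 1 — from the characteristic polynomial, algebraic multiplicity of λ = -1 is 4. From dim ker(M − (-1)·I) = 2, there are exactly 2 Jordan blocks for λ = -1.
Step 2 — from the minimal polynomial, the factor (x + 1)^2 tells us the largest block for λ = -1 has size 2.
Step 3 — with total size 4, 2 blocks, and largest block 2, the block sizes (in nonincreasing order) are [2, 2].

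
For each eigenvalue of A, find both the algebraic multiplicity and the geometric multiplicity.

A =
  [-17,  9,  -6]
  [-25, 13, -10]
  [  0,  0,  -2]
λ = -2: alg = 3, geom = 2

Step 1 — factor the characteristic polynomial to read off the algebraic multiplicities:
  χ_A(x) = (x + 2)^3

Step 2 — compute geometric multiplicities via the rank-nullity identity g(λ) = n − rank(A − λI):
  rank(A − (-2)·I) = 1, so dim ker(A − (-2)·I) = n − 1 = 2

Summary:
  λ = -2: algebraic multiplicity = 3, geometric multiplicity = 2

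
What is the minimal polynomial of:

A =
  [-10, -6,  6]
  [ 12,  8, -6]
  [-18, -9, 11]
x^2 - 7*x + 10

The characteristic polynomial is χ_A(x) = (x - 5)*(x - 2)^2, so the eigenvalues are known. The minimal polynomial is
  m_A(x) = Π_λ (x − λ)^{k_λ}
where k_λ is the size of the *largest* Jordan block for λ (equivalently, the smallest k with (A − λI)^k v = 0 for every generalised eigenvector v of λ).

  λ = 2: largest Jordan block has size 1, contributing (x − 2)
  λ = 5: largest Jordan block has size 1, contributing (x − 5)

So m_A(x) = (x - 5)*(x - 2) = x^2 - 7*x + 10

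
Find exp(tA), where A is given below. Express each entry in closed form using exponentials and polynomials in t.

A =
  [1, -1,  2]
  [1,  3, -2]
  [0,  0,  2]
e^{tA} =
  [-t*exp(2*t) + exp(2*t), -t*exp(2*t), 2*t*exp(2*t)]
  [t*exp(2*t), t*exp(2*t) + exp(2*t), -2*t*exp(2*t)]
  [0, 0, exp(2*t)]

Strategy: write A = P · J · P⁻¹ where J is a Jordan canonical form, so e^{tA} = P · e^{tJ} · P⁻¹, and e^{tJ} can be computed block-by-block.

A has Jordan form
J =
  [2, 1, 0]
  [0, 2, 0]
  [0, 0, 2]
(up to reordering of blocks).

Per-block formulas:
  For a 1×1 block at λ = 2: exp(t · [2]) = [e^(2t)].
  For a 2×2 Jordan block J_2(2): exp(t · J_2(2)) = e^(2t)·(I + t·N), where N is the 2×2 nilpotent shift.

After assembling e^{tJ} and conjugating by P, we get:

e^{tA} =
  [-t*exp(2*t) + exp(2*t), -t*exp(2*t), 2*t*exp(2*t)]
  [t*exp(2*t), t*exp(2*t) + exp(2*t), -2*t*exp(2*t)]
  [0, 0, exp(2*t)]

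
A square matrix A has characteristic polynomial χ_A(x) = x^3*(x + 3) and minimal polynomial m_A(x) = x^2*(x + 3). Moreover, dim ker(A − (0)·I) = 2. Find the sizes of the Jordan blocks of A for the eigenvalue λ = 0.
Block sizes for λ = 0: [2, 1]

Step 1 — from the characteristic polynomial, algebraic multiplicity of λ = 0 is 3. From dim ker(A − (0)·I) = 2, there are exactly 2 Jordan blocks for λ = 0.
Step 2 — from the minimal polynomial, the factor (x − 0)^2 tells us the largest block for λ = 0 has size 2.
Step 3 — with total size 3, 2 blocks, and largest block 2, the block sizes (in nonincreasing order) are [2, 1].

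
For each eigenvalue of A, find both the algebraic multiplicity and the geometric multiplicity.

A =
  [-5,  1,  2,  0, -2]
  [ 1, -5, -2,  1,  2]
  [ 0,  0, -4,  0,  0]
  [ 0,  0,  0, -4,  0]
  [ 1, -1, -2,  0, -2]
λ = -4: alg = 5, geom = 3

Step 1 — factor the characteristic polynomial to read off the algebraic multiplicities:
  χ_A(x) = (x + 4)^5

Step 2 — compute geometric multiplicities via the rank-nullity identity g(λ) = n − rank(A − λI):
  rank(A − (-4)·I) = 2, so dim ker(A − (-4)·I) = n − 2 = 3

Summary:
  λ = -4: algebraic multiplicity = 5, geometric multiplicity = 3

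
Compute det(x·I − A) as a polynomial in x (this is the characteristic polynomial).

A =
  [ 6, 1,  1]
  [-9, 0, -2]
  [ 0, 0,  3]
x^3 - 9*x^2 + 27*x - 27

Expanding det(x·I − A) (e.g. by cofactor expansion or by noting that A is similar to its Jordan form J, which has the same characteristic polynomial as A) gives
  χ_A(x) = x^3 - 9*x^2 + 27*x - 27
which factors as (x - 3)^3. The eigenvalues (with algebraic multiplicities) are λ = 3 with multiplicity 3.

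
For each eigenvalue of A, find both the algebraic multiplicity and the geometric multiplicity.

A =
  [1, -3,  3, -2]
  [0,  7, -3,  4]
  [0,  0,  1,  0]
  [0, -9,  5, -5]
λ = 1: alg = 4, geom = 2

Step 1 — factor the characteristic polynomial to read off the algebraic multiplicities:
  χ_A(x) = (x - 1)^4

Step 2 — compute geometric multiplicities via the rank-nullity identity g(λ) = n − rank(A − λI):
  rank(A − (1)·I) = 2, so dim ker(A − (1)·I) = n − 2 = 2

Summary:
  λ = 1: algebraic multiplicity = 4, geometric multiplicity = 2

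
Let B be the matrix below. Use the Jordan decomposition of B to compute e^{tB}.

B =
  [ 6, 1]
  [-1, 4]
e^{tB} =
  [t*exp(5*t) + exp(5*t), t*exp(5*t)]
  [-t*exp(5*t), -t*exp(5*t) + exp(5*t)]

Strategy: write B = P · J · P⁻¹ where J is a Jordan canonical form, so e^{tB} = P · e^{tJ} · P⁻¹, and e^{tJ} can be computed block-by-block.

B has Jordan form
J =
  [5, 1]
  [0, 5]
(up to reordering of blocks).

Per-block formulas:
  For a 2×2 Jordan block J_2(5): exp(t · J_2(5)) = e^(5t)·(I + t·N), where N is the 2×2 nilpotent shift.

After assembling e^{tJ} and conjugating by P, we get:

e^{tB} =
  [t*exp(5*t) + exp(5*t), t*exp(5*t)]
  [-t*exp(5*t), -t*exp(5*t) + exp(5*t)]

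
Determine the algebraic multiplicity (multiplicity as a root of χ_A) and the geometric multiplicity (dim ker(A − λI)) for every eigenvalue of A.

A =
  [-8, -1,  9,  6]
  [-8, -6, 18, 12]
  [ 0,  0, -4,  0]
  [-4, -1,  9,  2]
λ = -4: alg = 4, geom = 3

Step 1 — factor the characteristic polynomial to read off the algebraic multiplicities:
  χ_A(x) = (x + 4)^4

Step 2 — compute geometric multiplicities via the rank-nullity identity g(λ) = n − rank(A − λI):
  rank(A − (-4)·I) = 1, so dim ker(A − (-4)·I) = n − 1 = 3

Summary:
  λ = -4: algebraic multiplicity = 4, geometric multiplicity = 3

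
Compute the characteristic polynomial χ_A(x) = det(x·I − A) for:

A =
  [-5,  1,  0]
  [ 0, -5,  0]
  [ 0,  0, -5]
x^3 + 15*x^2 + 75*x + 125

Expanding det(x·I − A) (e.g. by cofactor expansion or by noting that A is similar to its Jordan form J, which has the same characteristic polynomial as A) gives
  χ_A(x) = x^3 + 15*x^2 + 75*x + 125
which factors as (x + 5)^3. The eigenvalues (with algebraic multiplicities) are λ = -5 with multiplicity 3.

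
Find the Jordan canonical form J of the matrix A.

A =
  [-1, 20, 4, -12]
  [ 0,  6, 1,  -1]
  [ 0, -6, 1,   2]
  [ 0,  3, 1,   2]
J_1(-1) ⊕ J_2(3) ⊕ J_1(3)

The characteristic polynomial is
  det(x·I − A) = x^4 - 8*x^3 + 18*x^2 - 27 = (x - 3)^3*(x + 1)

Eigenvalues and multiplicities (the geometric multiplicity of λ is n − rank(A − λI), which equals the number of Jordan blocks for λ):
  λ = -1: algebraic multiplicity = 1, geometric multiplicity = 1
  λ = 3: algebraic multiplicity = 3, geometric multiplicity = 2

Determining the block sizes for each eigenvalue:
  λ = -1: one block (gm = 1), so the single block has size am = 1 → block sizes [1]
  λ = 3: 2 blocks summing to 3 forces exactly one block of size 2 and the rest size 1 → block sizes [2, 1]

Assembling the blocks gives a Jordan form
J =
  [-1, 0, 0, 0]
  [ 0, 3, 1, 0]
  [ 0, 0, 3, 0]
  [ 0, 0, 0, 3]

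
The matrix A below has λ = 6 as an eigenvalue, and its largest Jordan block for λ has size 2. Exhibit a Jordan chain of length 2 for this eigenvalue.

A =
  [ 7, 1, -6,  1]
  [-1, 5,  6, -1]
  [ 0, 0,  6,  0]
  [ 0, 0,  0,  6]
A Jordan chain for λ = 6 of length 2:
v_1 = (1, -1, 0, 0)ᵀ
v_2 = (1, 0, 0, 0)ᵀ

Let N = A − (6)·I. We want v_2 with N^2 v_2 = 0 but N^1 v_2 ≠ 0; then v_{j-1} := N · v_j for j = 2, …, 2.

Pick v_2 = (1, 0, 0, 0)ᵀ.
Then v_1 = N · v_2 = (1, -1, 0, 0)ᵀ.

Sanity check: (A − (6)·I) v_1 = (0, 0, 0, 0)ᵀ = 0. ✓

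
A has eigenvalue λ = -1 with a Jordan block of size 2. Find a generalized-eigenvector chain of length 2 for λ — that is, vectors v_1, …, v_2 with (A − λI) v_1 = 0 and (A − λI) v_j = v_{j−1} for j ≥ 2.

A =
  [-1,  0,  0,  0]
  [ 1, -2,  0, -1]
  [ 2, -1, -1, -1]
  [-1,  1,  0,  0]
A Jordan chain for λ = -1 of length 2:
v_1 = (0, 1, 2, -1)ᵀ
v_2 = (1, 0, 0, 0)ᵀ

Let N = A − (-1)·I. We want v_2 with N^2 v_2 = 0 but N^1 v_2 ≠ 0; then v_{j-1} := N · v_j for j = 2, …, 2.

Pick v_2 = (1, 0, 0, 0)ᵀ.
Then v_1 = N · v_2 = (0, 1, 2, -1)ᵀ.

Sanity check: (A − (-1)·I) v_1 = (0, 0, 0, 0)ᵀ = 0. ✓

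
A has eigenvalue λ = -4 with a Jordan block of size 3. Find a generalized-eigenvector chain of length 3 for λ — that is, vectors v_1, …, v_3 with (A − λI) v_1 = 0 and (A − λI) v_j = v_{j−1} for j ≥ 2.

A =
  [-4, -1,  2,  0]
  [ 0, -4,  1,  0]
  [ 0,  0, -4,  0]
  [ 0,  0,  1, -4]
A Jordan chain for λ = -4 of length 3:
v_1 = (-1, 0, 0, 0)ᵀ
v_2 = (2, 1, 0, 1)ᵀ
v_3 = (0, 0, 1, 0)ᵀ

Let N = A − (-4)·I. We want v_3 with N^3 v_3 = 0 but N^2 v_3 ≠ 0; then v_{j-1} := N · v_j for j = 3, …, 2.

Pick v_3 = (0, 0, 1, 0)ᵀ.
Then v_2 = N · v_3 = (2, 1, 0, 1)ᵀ.
Then v_1 = N · v_2 = (-1, 0, 0, 0)ᵀ.

Sanity check: (A − (-4)·I) v_1 = (0, 0, 0, 0)ᵀ = 0. ✓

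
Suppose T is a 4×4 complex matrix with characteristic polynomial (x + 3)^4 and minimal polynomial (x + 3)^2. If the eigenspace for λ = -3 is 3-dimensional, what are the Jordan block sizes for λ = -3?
Block sizes for λ = -3: [2, 1, 1]

Step 1 — from the characteristic polynomial, algebraic multiplicity of λ = -3 is 4. From dim ker(T − (-3)·I) = 3, there are exactly 3 Jordan blocks for λ = -3.
Step 2 — from the minimal polynomial, the factor (x + 3)^2 tells us the largest block for λ = -3 has size 2.
Step 3 — with total size 4, 3 blocks, and largest block 2, the block sizes (in nonincreasing order) are [2, 1, 1].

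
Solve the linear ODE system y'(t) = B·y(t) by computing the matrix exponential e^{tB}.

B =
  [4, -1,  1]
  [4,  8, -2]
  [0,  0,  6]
e^{tB} =
  [-2*t*exp(6*t) + exp(6*t), -t*exp(6*t), t*exp(6*t)]
  [4*t*exp(6*t), 2*t*exp(6*t) + exp(6*t), -2*t*exp(6*t)]
  [0, 0, exp(6*t)]

Strategy: write B = P · J · P⁻¹ where J is a Jordan canonical form, so e^{tB} = P · e^{tJ} · P⁻¹, and e^{tJ} can be computed block-by-block.

B has Jordan form
J =
  [6, 1, 0]
  [0, 6, 0]
  [0, 0, 6]
(up to reordering of blocks).

Per-block formulas:
  For a 1×1 block at λ = 6: exp(t · [6]) = [e^(6t)].
  For a 2×2 Jordan block J_2(6): exp(t · J_2(6)) = e^(6t)·(I + t·N), where N is the 2×2 nilpotent shift.

After assembling e^{tJ} and conjugating by P, we get:

e^{tB} =
  [-2*t*exp(6*t) + exp(6*t), -t*exp(6*t), t*exp(6*t)]
  [4*t*exp(6*t), 2*t*exp(6*t) + exp(6*t), -2*t*exp(6*t)]
  [0, 0, exp(6*t)]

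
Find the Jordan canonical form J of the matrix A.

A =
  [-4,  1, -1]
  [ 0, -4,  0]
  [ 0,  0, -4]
J_2(-4) ⊕ J_1(-4)

The characteristic polynomial is
  det(x·I − A) = x^3 + 12*x^2 + 48*x + 64 = (x + 4)^3

Eigenvalues and multiplicities (the geometric multiplicity of λ is n − rank(A − λI), which equals the number of Jordan blocks for λ):
  λ = -4: algebraic multiplicity = 3, geometric multiplicity = 2

Determining the block sizes for each eigenvalue:
  λ = -4: 2 blocks summing to 3 forces exactly one block of size 2 and the rest size 1 → block sizes [2, 1]

Assembling the blocks gives a Jordan form
J =
  [-4,  1,  0]
  [ 0, -4,  0]
  [ 0,  0, -4]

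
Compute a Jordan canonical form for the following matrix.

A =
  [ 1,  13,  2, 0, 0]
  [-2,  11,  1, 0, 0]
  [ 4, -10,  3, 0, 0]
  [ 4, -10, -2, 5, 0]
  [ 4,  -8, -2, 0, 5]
J_3(5) ⊕ J_1(5) ⊕ J_1(5)

The characteristic polynomial is
  det(x·I − A) = x^5 - 25*x^4 + 250*x^3 - 1250*x^2 + 3125*x - 3125 = (x - 5)^5

Eigenvalues and multiplicities (the geometric multiplicity of λ is n − rank(A − λI), which equals the number of Jordan blocks for λ):
  λ = 5: algebraic multiplicity = 5, geometric multiplicity = 3

Determining the block sizes for each eigenvalue:
  λ = 5: with am = 5 and gm = 3, the partition is not yet determined (e.g. several partitions of 5 into 3 parts exist). Let N = A − (5)·I. Computing rank(N^1) = 2, rank(N^2) = 1, rank(N^3) = 0; the number of blocks of size ≥ j is rank(N^{j−1}) − rank(N^j), giving [3, 1, 1]. So we have 1 block(s) of size 3, 2 block(s) of size 1 → block sizes [3, 1, 1]

Assembling the blocks gives a Jordan form
J =
  [5, 1, 0, 0, 0]
  [0, 5, 1, 0, 0]
  [0, 0, 5, 0, 0]
  [0, 0, 0, 5, 0]
  [0, 0, 0, 0, 5]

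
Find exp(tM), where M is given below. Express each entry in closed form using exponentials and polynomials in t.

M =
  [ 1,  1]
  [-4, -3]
e^{tM} =
  [2*t*exp(-t) + exp(-t), t*exp(-t)]
  [-4*t*exp(-t), -2*t*exp(-t) + exp(-t)]

Strategy: write M = P · J · P⁻¹ where J is a Jordan canonical form, so e^{tM} = P · e^{tJ} · P⁻¹, and e^{tJ} can be computed block-by-block.

M has Jordan form
J =
  [-1,  1]
  [ 0, -1]
(up to reordering of blocks).

Per-block formulas:
  For a 2×2 Jordan block J_2(-1): exp(t · J_2(-1)) = e^(-1t)·(I + t·N), where N is the 2×2 nilpotent shift.

After assembling e^{tJ} and conjugating by P, we get:

e^{tM} =
  [2*t*exp(-t) + exp(-t), t*exp(-t)]
  [-4*t*exp(-t), -2*t*exp(-t) + exp(-t)]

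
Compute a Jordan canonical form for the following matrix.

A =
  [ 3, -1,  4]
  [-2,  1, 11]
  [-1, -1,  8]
J_3(4)

The characteristic polynomial is
  det(x·I − A) = x^3 - 12*x^2 + 48*x - 64 = (x - 4)^3

Eigenvalues and multiplicities (the geometric multiplicity of λ is n − rank(A − λI), which equals the number of Jordan blocks for λ):
  λ = 4: algebraic multiplicity = 3, geometric multiplicity = 1

Determining the block sizes for each eigenvalue:
  λ = 4: one block (gm = 1), so the single block has size am = 3 → block sizes [3]

Assembling the blocks gives a Jordan form
J =
  [4, 1, 0]
  [0, 4, 1]
  [0, 0, 4]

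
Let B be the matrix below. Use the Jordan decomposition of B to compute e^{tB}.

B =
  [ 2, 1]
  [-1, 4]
e^{tB} =
  [-t*exp(3*t) + exp(3*t), t*exp(3*t)]
  [-t*exp(3*t), t*exp(3*t) + exp(3*t)]

Strategy: write B = P · J · P⁻¹ where J is a Jordan canonical form, so e^{tB} = P · e^{tJ} · P⁻¹, and e^{tJ} can be computed block-by-block.

B has Jordan form
J =
  [3, 1]
  [0, 3]
(up to reordering of blocks).

Per-block formulas:
  For a 2×2 Jordan block J_2(3): exp(t · J_2(3)) = e^(3t)·(I + t·N), where N is the 2×2 nilpotent shift.

After assembling e^{tJ} and conjugating by P, we get:

e^{tB} =
  [-t*exp(3*t) + exp(3*t), t*exp(3*t)]
  [-t*exp(3*t), t*exp(3*t) + exp(3*t)]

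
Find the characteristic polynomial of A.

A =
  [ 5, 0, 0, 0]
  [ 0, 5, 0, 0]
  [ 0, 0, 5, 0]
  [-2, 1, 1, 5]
x^4 - 20*x^3 + 150*x^2 - 500*x + 625

Expanding det(x·I − A) (e.g. by cofactor expansion or by noting that A is similar to its Jordan form J, which has the same characteristic polynomial as A) gives
  χ_A(x) = x^4 - 20*x^3 + 150*x^2 - 500*x + 625
which factors as (x - 5)^4. The eigenvalues (with algebraic multiplicities) are λ = 5 with multiplicity 4.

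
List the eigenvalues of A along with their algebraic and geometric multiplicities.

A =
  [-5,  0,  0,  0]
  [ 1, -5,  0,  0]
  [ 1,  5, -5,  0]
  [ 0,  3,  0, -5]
λ = -5: alg = 4, geom = 2

Step 1 — factor the characteristic polynomial to read off the algebraic multiplicities:
  χ_A(x) = (x + 5)^4

Step 2 — compute geometric multiplicities via the rank-nullity identity g(λ) = n − rank(A − λI):
  rank(A − (-5)·I) = 2, so dim ker(A − (-5)·I) = n − 2 = 2

Summary:
  λ = -5: algebraic multiplicity = 4, geometric multiplicity = 2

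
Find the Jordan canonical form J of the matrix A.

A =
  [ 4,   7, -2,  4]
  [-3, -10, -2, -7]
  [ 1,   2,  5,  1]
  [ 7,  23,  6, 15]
J_2(2) ⊕ J_2(5)

The characteristic polynomial is
  det(x·I − A) = x^4 - 14*x^3 + 69*x^2 - 140*x + 100 = (x - 5)^2*(x - 2)^2

Eigenvalues and multiplicities (the geometric multiplicity of λ is n − rank(A − λI), which equals the number of Jordan blocks for λ):
  λ = 2: algebraic multiplicity = 2, geometric multiplicity = 1
  λ = 5: algebraic multiplicity = 2, geometric multiplicity = 1

Determining the block sizes for each eigenvalue:
  λ = 2: one block (gm = 1), so the single block has size am = 2 → block sizes [2]
  λ = 5: one block (gm = 1), so the single block has size am = 2 → block sizes [2]

Assembling the blocks gives a Jordan form
J =
  [2, 1, 0, 0]
  [0, 2, 0, 0]
  [0, 0, 5, 1]
  [0, 0, 0, 5]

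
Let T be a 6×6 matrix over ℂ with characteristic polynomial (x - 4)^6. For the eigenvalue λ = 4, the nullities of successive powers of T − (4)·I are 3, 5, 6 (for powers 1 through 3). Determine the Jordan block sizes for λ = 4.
Block sizes for λ = 4: [3, 2, 1]

From the dimensions of kernels of powers, the number of Jordan blocks of size at least j is d_j − d_{j−1} where d_j = dim ker(N^j) (with d_0 = 0). Computing the differences gives [3, 2, 1].
The number of blocks of size exactly k is (#blocks of size ≥ k) − (#blocks of size ≥ k + 1), so the partition is: 1 block(s) of size 1, 1 block(s) of size 2, 1 block(s) of size 3.
In nonincreasing order the block sizes are [3, 2, 1].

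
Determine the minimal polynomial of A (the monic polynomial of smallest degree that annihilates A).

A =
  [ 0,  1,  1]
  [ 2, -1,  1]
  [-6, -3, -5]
x^2 + 4*x + 4

The characteristic polynomial is χ_A(x) = (x + 2)^3, so the eigenvalues are known. The minimal polynomial is
  m_A(x) = Π_λ (x − λ)^{k_λ}
where k_λ is the size of the *largest* Jordan block for λ (equivalently, the smallest k with (A − λI)^k v = 0 for every generalised eigenvector v of λ).

  λ = -2: largest Jordan block has size 2, contributing (x + 2)^2

So m_A(x) = (x + 2)^2 = x^2 + 4*x + 4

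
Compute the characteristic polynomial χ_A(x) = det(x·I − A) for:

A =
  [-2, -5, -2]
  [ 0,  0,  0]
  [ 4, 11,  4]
x^3 - 2*x^2

Expanding det(x·I − A) (e.g. by cofactor expansion or by noting that A is similar to its Jordan form J, which has the same characteristic polynomial as A) gives
  χ_A(x) = x^3 - 2*x^2
which factors as x^2*(x - 2). The eigenvalues (with algebraic multiplicities) are λ = 0 with multiplicity 2, λ = 2 with multiplicity 1.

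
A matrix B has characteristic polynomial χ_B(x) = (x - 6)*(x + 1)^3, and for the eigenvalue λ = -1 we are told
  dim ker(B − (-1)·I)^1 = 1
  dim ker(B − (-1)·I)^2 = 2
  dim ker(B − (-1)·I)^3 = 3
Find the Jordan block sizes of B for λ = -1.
Block sizes for λ = -1: [3]

From the dimensions of kernels of powers, the number of Jordan blocks of size at least j is d_j − d_{j−1} where d_j = dim ker(N^j) (with d_0 = 0). Computing the differences gives [1, 1, 1].
The number of blocks of size exactly k is (#blocks of size ≥ k) − (#blocks of size ≥ k + 1), so the partition is: 1 block(s) of size 3.
In nonincreasing order the block sizes are [3].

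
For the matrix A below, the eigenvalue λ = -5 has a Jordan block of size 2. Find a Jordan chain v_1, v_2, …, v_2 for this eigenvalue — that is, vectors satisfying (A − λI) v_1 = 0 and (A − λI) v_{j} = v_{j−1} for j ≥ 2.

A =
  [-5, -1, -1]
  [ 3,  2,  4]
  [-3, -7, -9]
A Jordan chain for λ = -5 of length 2:
v_1 = (1, -1, 1)ᵀ
v_2 = (2, -1, 0)ᵀ

Let N = A − (-5)·I. We want v_2 with N^2 v_2 = 0 but N^1 v_2 ≠ 0; then v_{j-1} := N · v_j for j = 2, …, 2.

Pick v_2 = (2, -1, 0)ᵀ.
Then v_1 = N · v_2 = (1, -1, 1)ᵀ.

Sanity check: (A − (-5)·I) v_1 = (0, 0, 0)ᵀ = 0. ✓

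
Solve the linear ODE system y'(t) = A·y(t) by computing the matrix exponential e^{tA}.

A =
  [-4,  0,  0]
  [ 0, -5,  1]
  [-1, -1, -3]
e^{tA} =
  [exp(-4*t), 0, 0]
  [-t^2*exp(-4*t)/2, -t*exp(-4*t) + exp(-4*t), t*exp(-4*t)]
  [-t^2*exp(-4*t)/2 - t*exp(-4*t), -t*exp(-4*t), t*exp(-4*t) + exp(-4*t)]

Strategy: write A = P · J · P⁻¹ where J is a Jordan canonical form, so e^{tA} = P · e^{tJ} · P⁻¹, and e^{tJ} can be computed block-by-block.

A has Jordan form
J =
  [-4,  1,  0]
  [ 0, -4,  1]
  [ 0,  0, -4]
(up to reordering of blocks).

Per-block formulas:
  For a 3×3 Jordan block J_3(-4): exp(t · J_3(-4)) = e^(-4t)·(I + t·N + (t^2/2)·N^2), where N is the 3×3 nilpotent shift.

After assembling e^{tJ} and conjugating by P, we get:

e^{tA} =
  [exp(-4*t), 0, 0]
  [-t^2*exp(-4*t)/2, -t*exp(-4*t) + exp(-4*t), t*exp(-4*t)]
  [-t^2*exp(-4*t)/2 - t*exp(-4*t), -t*exp(-4*t), t*exp(-4*t) + exp(-4*t)]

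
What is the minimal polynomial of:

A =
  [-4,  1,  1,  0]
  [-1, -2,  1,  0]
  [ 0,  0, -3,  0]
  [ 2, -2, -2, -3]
x^2 + 6*x + 9

The characteristic polynomial is χ_A(x) = (x + 3)^4, so the eigenvalues are known. The minimal polynomial is
  m_A(x) = Π_λ (x − λ)^{k_λ}
where k_λ is the size of the *largest* Jordan block for λ (equivalently, the smallest k with (A − λI)^k v = 0 for every generalised eigenvector v of λ).

  λ = -3: largest Jordan block has size 2, contributing (x + 3)^2

So m_A(x) = (x + 3)^2 = x^2 + 6*x + 9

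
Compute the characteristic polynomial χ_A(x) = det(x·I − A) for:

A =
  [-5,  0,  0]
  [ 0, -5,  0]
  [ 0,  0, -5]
x^3 + 15*x^2 + 75*x + 125

Expanding det(x·I − A) (e.g. by cofactor expansion or by noting that A is similar to its Jordan form J, which has the same characteristic polynomial as A) gives
  χ_A(x) = x^3 + 15*x^2 + 75*x + 125
which factors as (x + 5)^3. The eigenvalues (with algebraic multiplicities) are λ = -5 with multiplicity 3.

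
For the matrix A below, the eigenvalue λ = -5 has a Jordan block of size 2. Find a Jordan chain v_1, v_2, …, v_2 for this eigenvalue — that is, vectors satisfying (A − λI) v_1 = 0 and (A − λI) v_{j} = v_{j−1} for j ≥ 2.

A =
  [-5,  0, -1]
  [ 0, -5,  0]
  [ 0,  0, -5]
A Jordan chain for λ = -5 of length 2:
v_1 = (-1, 0, 0)ᵀ
v_2 = (0, 0, 1)ᵀ

Let N = A − (-5)·I. We want v_2 with N^2 v_2 = 0 but N^1 v_2 ≠ 0; then v_{j-1} := N · v_j for j = 2, …, 2.

Pick v_2 = (0, 0, 1)ᵀ.
Then v_1 = N · v_2 = (-1, 0, 0)ᵀ.

Sanity check: (A − (-5)·I) v_1 = (0, 0, 0)ᵀ = 0. ✓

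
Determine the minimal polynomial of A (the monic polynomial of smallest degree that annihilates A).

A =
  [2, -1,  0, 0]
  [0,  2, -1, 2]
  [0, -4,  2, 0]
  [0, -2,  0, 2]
x^3 - 6*x^2 + 12*x - 8

The characteristic polynomial is χ_A(x) = (x - 2)^4, so the eigenvalues are known. The minimal polynomial is
  m_A(x) = Π_λ (x − λ)^{k_λ}
where k_λ is the size of the *largest* Jordan block for λ (equivalently, the smallest k with (A − λI)^k v = 0 for every generalised eigenvector v of λ).

  λ = 2: largest Jordan block has size 3, contributing (x − 2)^3

So m_A(x) = (x - 2)^3 = x^3 - 6*x^2 + 12*x - 8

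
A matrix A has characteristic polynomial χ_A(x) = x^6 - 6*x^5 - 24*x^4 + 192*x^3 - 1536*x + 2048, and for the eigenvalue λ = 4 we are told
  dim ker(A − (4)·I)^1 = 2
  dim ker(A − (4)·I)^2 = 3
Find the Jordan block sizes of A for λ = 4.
Block sizes for λ = 4: [2, 1]

From the dimensions of kernels of powers, the number of Jordan blocks of size at least j is d_j − d_{j−1} where d_j = dim ker(N^j) (with d_0 = 0). Computing the differences gives [2, 1].
The number of blocks of size exactly k is (#blocks of size ≥ k) − (#blocks of size ≥ k + 1), so the partition is: 1 block(s) of size 1, 1 block(s) of size 2.
In nonincreasing order the block sizes are [2, 1].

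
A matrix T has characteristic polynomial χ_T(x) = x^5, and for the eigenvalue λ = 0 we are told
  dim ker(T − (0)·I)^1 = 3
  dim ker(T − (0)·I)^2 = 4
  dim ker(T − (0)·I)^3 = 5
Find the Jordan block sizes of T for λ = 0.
Block sizes for λ = 0: [3, 1, 1]

From the dimensions of kernels of powers, the number of Jordan blocks of size at least j is d_j − d_{j−1} where d_j = dim ker(N^j) (with d_0 = 0). Computing the differences gives [3, 1, 1].
The number of blocks of size exactly k is (#blocks of size ≥ k) − (#blocks of size ≥ k + 1), so the partition is: 2 block(s) of size 1, 1 block(s) of size 3.
In nonincreasing order the block sizes are [3, 1, 1].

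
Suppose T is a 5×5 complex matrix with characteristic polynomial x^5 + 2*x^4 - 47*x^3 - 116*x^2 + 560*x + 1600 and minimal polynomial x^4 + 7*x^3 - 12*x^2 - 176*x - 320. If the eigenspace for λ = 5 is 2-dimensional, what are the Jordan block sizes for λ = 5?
Block sizes for λ = 5: [1, 1]

Step 1 — from the characteristic polynomial, algebraic multiplicity of λ = 5 is 2. From dim ker(T − (5)·I) = 2, there are exactly 2 Jordan blocks for λ = 5.
Step 2 — from the minimal polynomial, the factor (x − 5) tells us the largest block for λ = 5 has size 1.
Step 3 — with total size 2, 2 blocks, and largest block 1, the block sizes (in nonincreasing order) are [1, 1].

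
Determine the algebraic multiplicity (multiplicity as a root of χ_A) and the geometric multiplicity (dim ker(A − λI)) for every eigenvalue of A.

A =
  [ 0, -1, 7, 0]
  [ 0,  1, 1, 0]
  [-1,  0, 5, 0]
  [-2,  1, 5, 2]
λ = 2: alg = 4, geom = 2

Step 1 — factor the characteristic polynomial to read off the algebraic multiplicities:
  χ_A(x) = (x - 2)^4

Step 2 — compute geometric multiplicities via the rank-nullity identity g(λ) = n − rank(A − λI):
  rank(A − (2)·I) = 2, so dim ker(A − (2)·I) = n − 2 = 2

Summary:
  λ = 2: algebraic multiplicity = 4, geometric multiplicity = 2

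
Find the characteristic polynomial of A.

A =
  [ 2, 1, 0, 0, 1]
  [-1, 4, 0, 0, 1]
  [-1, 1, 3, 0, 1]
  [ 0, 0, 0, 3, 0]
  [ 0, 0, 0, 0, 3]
x^5 - 15*x^4 + 90*x^3 - 270*x^2 + 405*x - 243

Expanding det(x·I − A) (e.g. by cofactor expansion or by noting that A is similar to its Jordan form J, which has the same characteristic polynomial as A) gives
  χ_A(x) = x^5 - 15*x^4 + 90*x^3 - 270*x^2 + 405*x - 243
which factors as (x - 3)^5. The eigenvalues (with algebraic multiplicities) are λ = 3 with multiplicity 5.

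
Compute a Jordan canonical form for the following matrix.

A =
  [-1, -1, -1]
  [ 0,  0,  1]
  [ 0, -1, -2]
J_2(-1) ⊕ J_1(-1)

The characteristic polynomial is
  det(x·I − A) = x^3 + 3*x^2 + 3*x + 1 = (x + 1)^3

Eigenvalues and multiplicities (the geometric multiplicity of λ is n − rank(A − λI), which equals the number of Jordan blocks for λ):
  λ = -1: algebraic multiplicity = 3, geometric multiplicity = 2

Determining the block sizes for each eigenvalue:
  λ = -1: 2 blocks summing to 3 forces exactly one block of size 2 and the rest size 1 → block sizes [2, 1]

Assembling the blocks gives a Jordan form
J =
  [-1,  1,  0]
  [ 0, -1,  0]
  [ 0,  0, -1]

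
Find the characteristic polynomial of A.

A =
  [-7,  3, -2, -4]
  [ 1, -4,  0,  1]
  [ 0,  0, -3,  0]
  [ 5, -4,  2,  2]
x^4 + 12*x^3 + 54*x^2 + 108*x + 81

Expanding det(x·I − A) (e.g. by cofactor expansion or by noting that A is similar to its Jordan form J, which has the same characteristic polynomial as A) gives
  χ_A(x) = x^4 + 12*x^3 + 54*x^2 + 108*x + 81
which factors as (x + 3)^4. The eigenvalues (with algebraic multiplicities) are λ = -3 with multiplicity 4.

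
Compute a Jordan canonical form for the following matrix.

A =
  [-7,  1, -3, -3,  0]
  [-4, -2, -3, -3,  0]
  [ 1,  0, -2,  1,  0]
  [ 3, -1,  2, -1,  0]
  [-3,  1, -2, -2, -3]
J_2(-3) ⊕ J_2(-3) ⊕ J_1(-3)

The characteristic polynomial is
  det(x·I − A) = x^5 + 15*x^4 + 90*x^3 + 270*x^2 + 405*x + 243 = (x + 3)^5

Eigenvalues and multiplicities (the geometric multiplicity of λ is n − rank(A − λI), which equals the number of Jordan blocks for λ):
  λ = -3: algebraic multiplicity = 5, geometric multiplicity = 3

Determining the block sizes for each eigenvalue:
  λ = -3: with am = 5 and gm = 3, the partition is not yet determined (e.g. several partitions of 5 into 3 parts exist). Let N = A − (-3)·I. Computing rank(N^1) = 2, rank(N^2) = 0; the number of blocks of size ≥ j is rank(N^{j−1}) − rank(N^j), giving [3, 2]. So we have 2 block(s) of size 2, 1 block(s) of size 1 → block sizes [2, 2, 1]

Assembling the blocks gives a Jordan form
J =
  [-3,  1,  0,  0,  0]
  [ 0, -3,  0,  0,  0]
  [ 0,  0, -3,  1,  0]
  [ 0,  0,  0, -3,  0]
  [ 0,  0,  0,  0, -3]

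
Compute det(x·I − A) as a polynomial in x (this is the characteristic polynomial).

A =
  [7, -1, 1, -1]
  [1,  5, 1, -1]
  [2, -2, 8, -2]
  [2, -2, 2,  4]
x^4 - 24*x^3 + 216*x^2 - 864*x + 1296

Expanding det(x·I − A) (e.g. by cofactor expansion or by noting that A is similar to its Jordan form J, which has the same characteristic polynomial as A) gives
  χ_A(x) = x^4 - 24*x^3 + 216*x^2 - 864*x + 1296
which factors as (x - 6)^4. The eigenvalues (with algebraic multiplicities) are λ = 6 with multiplicity 4.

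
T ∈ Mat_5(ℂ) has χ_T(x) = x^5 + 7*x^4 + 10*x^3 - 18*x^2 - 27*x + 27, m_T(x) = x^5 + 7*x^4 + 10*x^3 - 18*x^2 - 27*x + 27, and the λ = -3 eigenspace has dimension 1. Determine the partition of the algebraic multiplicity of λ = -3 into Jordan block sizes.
Block sizes for λ = -3: [3]

Step 1 — from the characteristic polynomial, algebraic multiplicity of λ = -3 is 3. From dim ker(T − (-3)·I) = 1, there are exactly 1 Jordan blocks for λ = -3.
Step 2 — from the minimal polynomial, the factor (x + 3)^3 tells us the largest block for λ = -3 has size 3.
Step 3 — with total size 3, 1 blocks, and largest block 3, the block sizes (in nonincreasing order) are [3].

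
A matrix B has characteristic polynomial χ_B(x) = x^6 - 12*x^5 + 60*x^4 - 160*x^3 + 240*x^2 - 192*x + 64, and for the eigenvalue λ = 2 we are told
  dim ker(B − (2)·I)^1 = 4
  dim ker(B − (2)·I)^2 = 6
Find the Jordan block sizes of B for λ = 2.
Block sizes for λ = 2: [2, 2, 1, 1]

From the dimensions of kernels of powers, the number of Jordan blocks of size at least j is d_j − d_{j−1} where d_j = dim ker(N^j) (with d_0 = 0). Computing the differences gives [4, 2].
The number of blocks of size exactly k is (#blocks of size ≥ k) − (#blocks of size ≥ k + 1), so the partition is: 2 block(s) of size 1, 2 block(s) of size 2.
In nonincreasing order the block sizes are [2, 2, 1, 1].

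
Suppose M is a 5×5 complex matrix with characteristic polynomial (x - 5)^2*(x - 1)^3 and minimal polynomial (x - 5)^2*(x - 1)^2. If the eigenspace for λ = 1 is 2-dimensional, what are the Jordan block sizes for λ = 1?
Block sizes for λ = 1: [2, 1]

Step 1 — from the characteristic polynomial, algebraic multiplicity of λ = 1 is 3. From dim ker(M − (1)·I) = 2, there are exactly 2 Jordan blocks for λ = 1.
Step 2 — from the minimal polynomial, the factor (x − 1)^2 tells us the largest block for λ = 1 has size 2.
Step 3 — with total size 3, 2 blocks, and largest block 2, the block sizes (in nonincreasing order) are [2, 1].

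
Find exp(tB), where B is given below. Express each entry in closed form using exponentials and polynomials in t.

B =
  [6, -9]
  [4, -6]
e^{tB} =
  [6*t + 1, -9*t]
  [4*t, 1 - 6*t]

Strategy: write B = P · J · P⁻¹ where J is a Jordan canonical form, so e^{tB} = P · e^{tJ} · P⁻¹, and e^{tJ} can be computed block-by-block.

B has Jordan form
J =
  [0, 1]
  [0, 0]
(up to reordering of blocks).

Per-block formulas:
  For a 2×2 Jordan block J_2(0): exp(t · J_2(0)) = e^(0t)·(I + t·N), where N is the 2×2 nilpotent shift.

After assembling e^{tJ} and conjugating by P, we get:

e^{tB} =
  [6*t + 1, -9*t]
  [4*t, 1 - 6*t]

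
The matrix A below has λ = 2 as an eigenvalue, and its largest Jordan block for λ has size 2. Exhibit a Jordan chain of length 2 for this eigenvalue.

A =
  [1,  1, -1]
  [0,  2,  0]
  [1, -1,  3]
A Jordan chain for λ = 2 of length 2:
v_1 = (-1, 0, 1)ᵀ
v_2 = (1, 0, 0)ᵀ

Let N = A − (2)·I. We want v_2 with N^2 v_2 = 0 but N^1 v_2 ≠ 0; then v_{j-1} := N · v_j for j = 2, …, 2.

Pick v_2 = (1, 0, 0)ᵀ.
Then v_1 = N · v_2 = (-1, 0, 1)ᵀ.

Sanity check: (A − (2)·I) v_1 = (0, 0, 0)ᵀ = 0. ✓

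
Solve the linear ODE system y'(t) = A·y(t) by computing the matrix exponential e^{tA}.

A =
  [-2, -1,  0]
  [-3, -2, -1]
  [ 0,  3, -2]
e^{tA} =
  [3*t^2*exp(-2*t)/2 + exp(-2*t), -t*exp(-2*t), t^2*exp(-2*t)/2]
  [-3*t*exp(-2*t), exp(-2*t), -t*exp(-2*t)]
  [-9*t^2*exp(-2*t)/2, 3*t*exp(-2*t), -3*t^2*exp(-2*t)/2 + exp(-2*t)]

Strategy: write A = P · J · P⁻¹ where J is a Jordan canonical form, so e^{tA} = P · e^{tJ} · P⁻¹, and e^{tJ} can be computed block-by-block.

A has Jordan form
J =
  [-2,  1,  0]
  [ 0, -2,  1]
  [ 0,  0, -2]
(up to reordering of blocks).

Per-block formulas:
  For a 3×3 Jordan block J_3(-2): exp(t · J_3(-2)) = e^(-2t)·(I + t·N + (t^2/2)·N^2), where N is the 3×3 nilpotent shift.

After assembling e^{tJ} and conjugating by P, we get:

e^{tA} =
  [3*t^2*exp(-2*t)/2 + exp(-2*t), -t*exp(-2*t), t^2*exp(-2*t)/2]
  [-3*t*exp(-2*t), exp(-2*t), -t*exp(-2*t)]
  [-9*t^2*exp(-2*t)/2, 3*t*exp(-2*t), -3*t^2*exp(-2*t)/2 + exp(-2*t)]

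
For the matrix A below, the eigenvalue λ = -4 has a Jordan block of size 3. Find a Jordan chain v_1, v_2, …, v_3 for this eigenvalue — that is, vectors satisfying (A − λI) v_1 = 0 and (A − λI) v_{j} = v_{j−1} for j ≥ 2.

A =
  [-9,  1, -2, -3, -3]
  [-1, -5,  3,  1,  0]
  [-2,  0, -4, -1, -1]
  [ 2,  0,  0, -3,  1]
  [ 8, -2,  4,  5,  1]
A Jordan chain for λ = -4 of length 3:
v_1 = (-2, 2, 0, 0, 4)ᵀ
v_2 = (-5, -1, -2, 2, 8)ᵀ
v_3 = (1, 0, 0, 0, 0)ᵀ

Let N = A − (-4)·I. We want v_3 with N^3 v_3 = 0 but N^2 v_3 ≠ 0; then v_{j-1} := N · v_j for j = 3, …, 2.

Pick v_3 = (1, 0, 0, 0, 0)ᵀ.
Then v_2 = N · v_3 = (-5, -1, -2, 2, 8)ᵀ.
Then v_1 = N · v_2 = (-2, 2, 0, 0, 4)ᵀ.

Sanity check: (A − (-4)·I) v_1 = (0, 0, 0, 0, 0)ᵀ = 0. ✓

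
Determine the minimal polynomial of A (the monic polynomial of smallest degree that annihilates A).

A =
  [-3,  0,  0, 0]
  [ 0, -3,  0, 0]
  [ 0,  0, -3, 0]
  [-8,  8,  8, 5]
x^2 - 2*x - 15

The characteristic polynomial is χ_A(x) = (x - 5)*(x + 3)^3, so the eigenvalues are known. The minimal polynomial is
  m_A(x) = Π_λ (x − λ)^{k_λ}
where k_λ is the size of the *largest* Jordan block for λ (equivalently, the smallest k with (A − λI)^k v = 0 for every generalised eigenvector v of λ).

  λ = -3: largest Jordan block has size 1, contributing (x + 3)
  λ = 5: largest Jordan block has size 1, contributing (x − 5)

So m_A(x) = (x - 5)*(x + 3) = x^2 - 2*x - 15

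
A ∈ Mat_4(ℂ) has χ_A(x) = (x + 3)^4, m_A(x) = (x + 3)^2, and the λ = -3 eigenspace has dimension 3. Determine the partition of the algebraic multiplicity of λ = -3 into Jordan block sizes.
Block sizes for λ = -3: [2, 1, 1]

Step 1 — from the characteristic polynomial, algebraic multiplicity of λ = -3 is 4. From dim ker(A − (-3)·I) = 3, there are exactly 3 Jordan blocks for λ = -3.
Step 2 — from the minimal polynomial, the factor (x + 3)^2 tells us the largest block for λ = -3 has size 2.
Step 3 — with total size 4, 3 blocks, and largest block 2, the block sizes (in nonincreasing order) are [2, 1, 1].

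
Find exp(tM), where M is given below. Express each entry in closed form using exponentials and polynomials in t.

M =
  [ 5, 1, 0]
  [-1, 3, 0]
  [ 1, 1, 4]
e^{tM} =
  [t*exp(4*t) + exp(4*t), t*exp(4*t), 0]
  [-t*exp(4*t), -t*exp(4*t) + exp(4*t), 0]
  [t*exp(4*t), t*exp(4*t), exp(4*t)]

Strategy: write M = P · J · P⁻¹ where J is a Jordan canonical form, so e^{tM} = P · e^{tJ} · P⁻¹, and e^{tJ} can be computed block-by-block.

M has Jordan form
J =
  [4, 1, 0]
  [0, 4, 0]
  [0, 0, 4]
(up to reordering of blocks).

Per-block formulas:
  For a 2×2 Jordan block J_2(4): exp(t · J_2(4)) = e^(4t)·(I + t·N), where N is the 2×2 nilpotent shift.
  For a 1×1 block at λ = 4: exp(t · [4]) = [e^(4t)].

After assembling e^{tJ} and conjugating by P, we get:

e^{tM} =
  [t*exp(4*t) + exp(4*t), t*exp(4*t), 0]
  [-t*exp(4*t), -t*exp(4*t) + exp(4*t), 0]
  [t*exp(4*t), t*exp(4*t), exp(4*t)]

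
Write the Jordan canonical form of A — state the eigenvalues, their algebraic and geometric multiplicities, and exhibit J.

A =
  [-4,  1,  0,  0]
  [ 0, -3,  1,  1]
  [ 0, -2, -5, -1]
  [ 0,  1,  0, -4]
J_3(-4) ⊕ J_1(-4)

The characteristic polynomial is
  det(x·I − A) = x^4 + 16*x^3 + 96*x^2 + 256*x + 256 = (x + 4)^4

Eigenvalues and multiplicities (the geometric multiplicity of λ is n − rank(A − λI), which equals the number of Jordan blocks for λ):
  λ = -4: algebraic multiplicity = 4, geometric multiplicity = 2

Determining the block sizes for each eigenvalue:
  λ = -4: with am = 4 and gm = 2, the partition is not yet determined (e.g. several partitions of 4 into 2 parts exist). Let N = A − (-4)·I. Computing rank(N^1) = 2, rank(N^2) = 1, rank(N^3) = 0; the number of blocks of size ≥ j is rank(N^{j−1}) − rank(N^j), giving [2, 1, 1]. So we have 1 block(s) of size 3, 1 block(s) of size 1 → block sizes [3, 1]

Assembling the blocks gives a Jordan form
J =
  [-4,  1,  0,  0]
  [ 0, -4,  1,  0]
  [ 0,  0, -4,  0]
  [ 0,  0,  0, -4]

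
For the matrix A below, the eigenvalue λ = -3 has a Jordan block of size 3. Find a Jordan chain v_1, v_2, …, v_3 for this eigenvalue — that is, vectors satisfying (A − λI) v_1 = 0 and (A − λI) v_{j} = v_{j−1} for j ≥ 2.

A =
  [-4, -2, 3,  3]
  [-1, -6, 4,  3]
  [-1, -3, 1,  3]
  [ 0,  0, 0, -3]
A Jordan chain for λ = -3 of length 3:
v_1 = (-1, -1, -1, 0)ᵀ
v_2 = (-2, -3, -3, 0)ᵀ
v_3 = (0, 1, 0, 0)ᵀ

Let N = A − (-3)·I. We want v_3 with N^3 v_3 = 0 but N^2 v_3 ≠ 0; then v_{j-1} := N · v_j for j = 3, …, 2.

Pick v_3 = (0, 1, 0, 0)ᵀ.
Then v_2 = N · v_3 = (-2, -3, -3, 0)ᵀ.
Then v_1 = N · v_2 = (-1, -1, -1, 0)ᵀ.

Sanity check: (A − (-3)·I) v_1 = (0, 0, 0, 0)ᵀ = 0. ✓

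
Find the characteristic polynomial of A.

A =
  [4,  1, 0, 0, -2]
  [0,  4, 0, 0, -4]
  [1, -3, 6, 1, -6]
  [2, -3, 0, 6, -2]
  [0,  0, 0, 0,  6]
x^5 - 26*x^4 + 268*x^3 - 1368*x^2 + 3456*x - 3456

Expanding det(x·I − A) (e.g. by cofactor expansion or by noting that A is similar to its Jordan form J, which has the same characteristic polynomial as A) gives
  χ_A(x) = x^5 - 26*x^4 + 268*x^3 - 1368*x^2 + 3456*x - 3456
which factors as (x - 6)^3*(x - 4)^2. The eigenvalues (with algebraic multiplicities) are λ = 4 with multiplicity 2, λ = 6 with multiplicity 3.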